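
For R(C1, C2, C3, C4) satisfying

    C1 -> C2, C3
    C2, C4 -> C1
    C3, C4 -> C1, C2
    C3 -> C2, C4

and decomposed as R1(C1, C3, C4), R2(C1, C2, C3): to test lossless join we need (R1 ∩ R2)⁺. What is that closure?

R1 ∩ R2 = {C1, C3}.
C1 → C2, C3 applies, adding C2
C3 → C2, C4 applies, adding C4
Closure: {C1, C2, C3, C4}.

C1, C2, C3, C4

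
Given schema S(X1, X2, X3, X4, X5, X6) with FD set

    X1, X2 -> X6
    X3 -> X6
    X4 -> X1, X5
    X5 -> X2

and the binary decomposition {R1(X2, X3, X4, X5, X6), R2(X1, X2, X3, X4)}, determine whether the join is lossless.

Yes

Common attributes: R1 ∩ R2 = {X2, X3, X4}.
Closure of {X2, X3, X4}: X3 → X6 applies, adding X6; X4 → X1, X5 applies, adding X1, X5. So (X2, X3, X4)⁺ = {X1, X2, X3, X4, X5, X6}.
This closure contains every attribute of R1, so R1 ∩ R2 → R1. The join is lossless.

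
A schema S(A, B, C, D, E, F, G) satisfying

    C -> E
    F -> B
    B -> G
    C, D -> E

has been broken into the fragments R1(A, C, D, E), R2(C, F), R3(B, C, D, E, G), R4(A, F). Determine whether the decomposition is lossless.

Chase test. Columns are A, B, C, D, E, F, G; row i has aⱼ where attribute j ∈ Ri, else bᵢⱼ.
Initial tableau (one row per fragment):
  row 1: a1 b12 a3 a4 a5 b16 b17
  row 2: b21 b22 a3 b24 b25 a6 b27
  row 3: b31 a2 a3 a4 a5 b36 a7
  row 4: a1 b42 b43 b44 b45 a6 b47
Rows 1 and 2 agree on C; apply C→E and equate their E entries.
Rows 2 and 4 agree on F; apply F→B and equate their B entries.
Rows 2 and 4 agree on B; apply B→G and equate their G entries.
No row becomes fully distinguished — the join is lossy.

No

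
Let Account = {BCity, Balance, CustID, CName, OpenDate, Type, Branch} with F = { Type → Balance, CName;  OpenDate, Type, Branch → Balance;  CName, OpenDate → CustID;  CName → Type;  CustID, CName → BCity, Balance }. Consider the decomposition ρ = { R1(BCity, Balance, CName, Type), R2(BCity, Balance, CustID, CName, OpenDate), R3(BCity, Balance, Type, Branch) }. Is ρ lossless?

No

Chase test. Columns are BCity, Balance, CustID, CName, OpenDate, Type, Branch; row i has aⱼ where attribute j ∈ Ri, else bᵢⱼ.
Initial tableau (one row per fragment):
  row 1: a1 a2 b13 a4 b15 a6 b17
  row 2: a1 a2 a3 a4 a5 b26 b27
  row 3: a1 a2 b33 b34 b35 a6 a7
Rows 1 and 3 agree on Type; apply Type→Balance, CName and equate their Balance, CName entries.
Rows 1 and 2 agree on CName; apply CName→Type and equate their Type entries.
No row becomes fully distinguished — the join is lossy.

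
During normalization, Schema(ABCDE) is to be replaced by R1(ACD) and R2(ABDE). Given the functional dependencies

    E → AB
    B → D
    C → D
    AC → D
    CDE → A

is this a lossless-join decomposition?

Common attributes: R1 ∩ R2 = {AD}.
No dependency enlarges {AD}, so (AD)⁺ = {AD}.
The closure contains neither all of R1 = {ACD} nor all of R2 = {ABDE}, so the common attributes are not a superkey of either fragment. The join is lossy.

No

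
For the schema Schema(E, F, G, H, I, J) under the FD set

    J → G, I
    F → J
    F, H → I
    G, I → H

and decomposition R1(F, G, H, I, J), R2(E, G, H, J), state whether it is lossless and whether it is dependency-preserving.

Lossless test: (G, H, J)⁺ = {G, H, I, J}, which is a superkey of neither fragment — lossy.
Dependency preservation: every FD's attributes lie within a single fragment, so each can be enforced locally — preserved.

lossy but dependency-preserving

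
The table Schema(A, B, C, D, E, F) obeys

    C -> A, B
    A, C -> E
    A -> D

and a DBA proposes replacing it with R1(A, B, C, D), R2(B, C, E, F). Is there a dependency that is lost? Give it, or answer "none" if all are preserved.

C → A, B lies within R1.
A, C → E: restricted closure across fragments reaches E.
A → D lies within R1.
Every dependency is enforceable on the fragments, so the decomposition is dependency-preserving.

none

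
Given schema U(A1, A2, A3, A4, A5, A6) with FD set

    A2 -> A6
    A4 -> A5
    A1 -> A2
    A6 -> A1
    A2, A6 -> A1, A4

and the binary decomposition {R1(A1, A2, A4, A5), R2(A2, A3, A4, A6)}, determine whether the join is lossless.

Common attributes: R1 ∩ R2 = {A2, A4}.
Closure of {A2, A4}: A2 → A6 applies, adding A6; A4 → A5 applies, adding A5; A6 → A1 applies, adding A1. So (A2, A4)⁺ = {A1, A2, A4, A5, A6}.
This closure contains every attribute of R1, so R1 ∩ R2 → R1. The join is lossless.

Yes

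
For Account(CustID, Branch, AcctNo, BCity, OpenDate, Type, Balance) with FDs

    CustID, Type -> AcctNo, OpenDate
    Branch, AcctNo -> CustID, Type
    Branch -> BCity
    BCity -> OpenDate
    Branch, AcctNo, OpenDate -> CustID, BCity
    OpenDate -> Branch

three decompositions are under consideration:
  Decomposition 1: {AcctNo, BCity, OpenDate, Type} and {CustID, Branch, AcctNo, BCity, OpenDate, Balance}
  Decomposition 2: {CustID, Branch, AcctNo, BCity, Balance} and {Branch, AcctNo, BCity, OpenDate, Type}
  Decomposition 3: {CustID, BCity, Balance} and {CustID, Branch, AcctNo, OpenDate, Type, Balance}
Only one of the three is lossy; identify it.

Decomposition 1: common = {AcctNo, BCity, OpenDate}, closure = {CustID, Branch, AcctNo, BCity, OpenDate, Type} → lossless.
Decomposition 2: common = {Branch, AcctNo, BCity}, closure = {CustID, Branch, AcctNo, BCity, OpenDate, Type} → lossless.
Decomposition 3: common = {CustID, Balance}, closure = {CustID, Balance} → lossy.

Decomposition 3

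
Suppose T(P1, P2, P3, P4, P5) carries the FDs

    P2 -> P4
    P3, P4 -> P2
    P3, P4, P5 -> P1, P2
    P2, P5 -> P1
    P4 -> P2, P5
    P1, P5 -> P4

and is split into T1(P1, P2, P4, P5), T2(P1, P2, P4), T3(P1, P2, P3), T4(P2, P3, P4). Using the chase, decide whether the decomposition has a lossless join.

Chase test. Columns are P1, P2, P3, P4, P5; row i has aⱼ where attribute j ∈ Ti, else bᵢⱼ.
Initial tableau (one row per fragment):
  row 1: a1 a2 b13 a4 a5
  row 2: a1 a2 b23 a4 b25
  row 3: a1 a2 a3 b34 b35
  row 4: b41 a2 a3 a4 b45
Rows 1 and 3 agree on P2; apply P2→P4 and equate their P4 entries.
Rows 1 and 2 agree on P4; apply P4→P2, P5 and equate their P2, P5 entries.
Rows 1 and 3 agree on P4; apply P4→P2, P5 and equate their P2, P5 entries.
Rows 1 and 4 agree on P4; apply P4→P2, P5 and equate their P2, P5 entries.
Rows 3 and 4 agree on P3, P4, P5; apply P3, P4, P5→P1, P2 and equate their P1, P2 entries.
Row 3 is now all distinguished symbols — the join is lossless.

Yes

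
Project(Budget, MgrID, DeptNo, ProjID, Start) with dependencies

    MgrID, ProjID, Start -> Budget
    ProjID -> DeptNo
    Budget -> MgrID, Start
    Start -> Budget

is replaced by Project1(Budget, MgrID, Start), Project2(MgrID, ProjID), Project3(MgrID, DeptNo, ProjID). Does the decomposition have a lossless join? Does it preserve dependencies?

lossy but dependency-preserving

Lossless test (chase): Rows 2 and 3 agree on ProjID; apply ProjID→DeptNo and equate their DeptNo entries. No row becomes fully distinguished — the join is lossy.
Dependency preservation: MgrID, ProjID, Start → Budget is not contained in any single fragment, but the restricted closure of its left-hand side across the fragments still reaches the right-hand side; the remaining FDs each lie inside some fragment. All dependencies are preserved.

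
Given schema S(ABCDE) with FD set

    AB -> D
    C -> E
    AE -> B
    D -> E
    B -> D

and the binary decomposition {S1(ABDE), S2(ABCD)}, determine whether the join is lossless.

Common attributes: S1 ∩ S2 = {ABD}.
Closure of {ABD}: D → E applies, adding E. So (ABD)⁺ = {ABDE}.
This closure contains every attribute of S1, so S1 ∩ S2 → S1. The join is lossless.

Yes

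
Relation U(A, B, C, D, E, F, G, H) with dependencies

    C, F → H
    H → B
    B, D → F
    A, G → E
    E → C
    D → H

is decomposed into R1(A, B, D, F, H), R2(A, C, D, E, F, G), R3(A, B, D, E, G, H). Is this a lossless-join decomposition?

Chase test. Columns are A, B, C, D, E, F, G, H; row i has aⱼ where attribute j ∈ Ri, else bᵢⱼ.
Initial tableau (one row per fragment):
  row 1: a1 a2 b13 a4 b15 a6 b17 a8
  row 2: a1 b22 a3 a4 a5 a6 a7 b28
  row 3: a1 a2 b33 a4 a5 b36 a7 a8
Rows 1 and 3 agree on B, D; apply B, D→F and equate their F entries.
Rows 2 and 3 agree on E; apply E→C and equate their C entries.
Rows 1 and 2 agree on D; apply D→H and equate their H entries.
Rows 1 and 2 agree on H; apply H→B and equate their B entries.
Row 2 is now all distinguished symbols — the join is lossless.

Yes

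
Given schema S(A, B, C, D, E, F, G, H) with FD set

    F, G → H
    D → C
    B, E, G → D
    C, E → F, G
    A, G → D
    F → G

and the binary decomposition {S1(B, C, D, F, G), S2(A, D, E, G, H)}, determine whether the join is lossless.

Common attributes: S1 ∩ S2 = {D, G}.
Closure of {D, G}: D → C applies, adding C. So (D, G)⁺ = {C, D, G}.
The closure contains neither all of S1 = {B, C, D, F, G} nor all of S2 = {A, D, E, G, H}, so the common attributes are not a superkey of either fragment. The join is lossy.

No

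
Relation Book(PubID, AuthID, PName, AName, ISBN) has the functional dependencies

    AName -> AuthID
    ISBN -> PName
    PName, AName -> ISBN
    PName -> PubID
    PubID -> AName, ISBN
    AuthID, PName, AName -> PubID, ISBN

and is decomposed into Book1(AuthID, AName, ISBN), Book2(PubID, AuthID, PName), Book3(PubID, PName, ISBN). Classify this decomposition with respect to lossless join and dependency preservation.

Lossless test (chase): Rows 1 and 3 agree on ISBN; apply ISBN→PName and equate their PName entries. Rows 1 and 2 agree on PName; apply PName→PubID and equate their PubID entries. Rows 1 and 2 agree on PubID; apply PubID→AName, ISBN and equate their AName, ISBN entries. Rows 1 and 3 agree on PubID; apply PubID→AName, ISBN and equate their AName, ISBN entries. Rows 1 and 3 agree on AName; apply AName→AuthID and equate their AuthID entries. Row 1 is now all distinguished symbols — the join is lossless.
Dependency preservation: PName, AName → ISBN; PubID → AName, ISBN; AuthID, PName, AName → PubID, ISBN are not contained in any single fragment, but the restricted closure of each left-hand side across the fragments still reaches the right-hand side; the remaining FDs each lie inside some fragment. All dependencies are preserved.

lossless and dependency-preserving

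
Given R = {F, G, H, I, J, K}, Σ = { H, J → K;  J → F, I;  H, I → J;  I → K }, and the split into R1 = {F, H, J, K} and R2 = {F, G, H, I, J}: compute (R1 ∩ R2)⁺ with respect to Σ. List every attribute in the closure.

F, H, I, J, K

R1 ∩ R2 = {F, H, J}.
H, J → K applies, adding K
J → F, I applies, adding I
Closure: {F, H, I, J, K}.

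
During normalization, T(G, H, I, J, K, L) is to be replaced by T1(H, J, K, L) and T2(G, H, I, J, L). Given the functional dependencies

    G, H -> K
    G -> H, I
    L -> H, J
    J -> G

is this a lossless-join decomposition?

Common attributes: T1 ∩ T2 = {H, J, L}.
Closure of {H, J, L}: J → G applies, adding G; G, H → K applies, adding K; G → H, I applies, adding I. So (H, J, L)⁺ = {G, H, I, J, K, L}.
This closure contains every attribute of T1, so T1 ∩ T2 → T1. The join is lossless.

Yes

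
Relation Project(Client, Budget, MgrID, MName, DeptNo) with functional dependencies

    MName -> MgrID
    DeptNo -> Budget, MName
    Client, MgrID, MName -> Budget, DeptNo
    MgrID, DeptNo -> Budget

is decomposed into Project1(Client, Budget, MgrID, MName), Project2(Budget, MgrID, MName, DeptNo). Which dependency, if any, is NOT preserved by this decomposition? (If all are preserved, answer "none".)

Check Client, MgrID, MName → Budget, DeptNo: no single fragment contains all of {Client, Budget, MgrID, MName, DeptNo}, and the restricted closure of {Client, MgrID, MName} across the fragments never reaches {Budget, DeptNo}.
MName → MgrID is preserved.
DeptNo → Budget, MName is preserved.
MgrID, DeptNo → Budget is preserved.

Client, MgrID, MName -> Budget, DeptNo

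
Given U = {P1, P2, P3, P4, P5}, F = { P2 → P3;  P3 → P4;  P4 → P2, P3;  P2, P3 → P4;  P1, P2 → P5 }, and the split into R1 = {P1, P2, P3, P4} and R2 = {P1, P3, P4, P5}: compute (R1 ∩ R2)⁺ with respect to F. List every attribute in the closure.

R1 ∩ R2 = {P1, P3, P4}.
P4 → P2, P3 applies, adding P2
P1, P2 → P5 applies, adding P5
Closure: {P1, P2, P3, P4, P5}.

P1, P2, P3, P4, P5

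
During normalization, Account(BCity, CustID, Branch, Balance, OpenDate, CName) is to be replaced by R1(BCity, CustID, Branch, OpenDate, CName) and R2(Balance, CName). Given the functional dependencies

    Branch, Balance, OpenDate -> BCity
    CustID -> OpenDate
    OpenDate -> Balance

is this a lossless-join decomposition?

Common attributes: R1 ∩ R2 = {CName}.
No dependency enlarges {CName}, so (CName)⁺ = {CName}.
The closure contains neither all of R1 = {BCity, CustID, Branch, OpenDate, CName} nor all of R2 = {Balance, CName}, so the common attributes are not a superkey of either fragment. The join is lossy.

No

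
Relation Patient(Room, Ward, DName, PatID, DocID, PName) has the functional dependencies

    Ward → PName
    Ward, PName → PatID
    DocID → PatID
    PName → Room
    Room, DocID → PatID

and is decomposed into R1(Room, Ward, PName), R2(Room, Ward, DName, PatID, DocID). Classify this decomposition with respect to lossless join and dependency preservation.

lossless and dependency-preserving

Lossless test: (Room, Ward)⁺ = {Room, Ward, PatID, PName}, which contains all of one fragment — lossless.
Dependency preservation: Ward, PName → PatID is not contained in any single fragment, but the restricted closure of its left-hand side across the fragments still reaches the right-hand side; the remaining FDs each lie inside some fragment. All dependencies are preserved.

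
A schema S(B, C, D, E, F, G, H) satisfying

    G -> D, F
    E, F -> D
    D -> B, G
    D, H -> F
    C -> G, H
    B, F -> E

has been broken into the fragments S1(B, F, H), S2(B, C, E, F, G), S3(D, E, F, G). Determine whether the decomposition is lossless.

No

Chase test. Columns are B, C, D, E, F, G, H; row i has aⱼ where attribute j ∈ Si, else bᵢⱼ.
Initial tableau (one row per fragment):
  row 1: a1 b12 b13 b14 a5 b16 a7
  row 2: a1 a2 b23 a4 a5 a6 b27
  row 3: b31 b32 a3 a4 a5 a6 b37
Rows 2 and 3 agree on G; apply G→D, F and equate their D, F entries.
Rows 2 and 3 agree on D; apply D→B, G and equate their B, G entries.
Rows 1 and 2 agree on B, F; apply B, F→E and equate their E entries.
Rows 1 and 2 agree on E, F; apply E, F→D and equate their D entries.
Rows 1 and 2 agree on D; apply D→B, G and equate their B, G entries.
No row becomes fully distinguished — the join is lossy.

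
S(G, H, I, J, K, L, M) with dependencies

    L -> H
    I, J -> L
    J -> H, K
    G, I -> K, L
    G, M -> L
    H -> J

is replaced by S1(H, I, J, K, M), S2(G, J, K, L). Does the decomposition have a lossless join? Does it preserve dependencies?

lossy and not dependency-preserving

Lossless test: (J, K)⁺ = {H, J, K}, which is a superkey of neither fragment — lossy.
Dependency preservation: the restricted closure of {I, J} across the fragments never reaches {L}, so I, J → L cannot be enforced without a join — not preserved.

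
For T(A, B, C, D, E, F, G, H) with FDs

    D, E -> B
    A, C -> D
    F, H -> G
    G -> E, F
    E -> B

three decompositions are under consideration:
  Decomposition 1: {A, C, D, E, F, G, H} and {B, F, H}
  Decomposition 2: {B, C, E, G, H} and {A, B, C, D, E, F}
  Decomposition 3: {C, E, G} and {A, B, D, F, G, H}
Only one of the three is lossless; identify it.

Decomposition 1

Decomposition 1: common = {F, H}, closure = {B, E, F, G, H} → lossless.
Decomposition 2: common = {B, C, E}, closure = {B, C, E} → lossy.
Decomposition 3: common = {G}, closure = {B, E, F, G} → lossy.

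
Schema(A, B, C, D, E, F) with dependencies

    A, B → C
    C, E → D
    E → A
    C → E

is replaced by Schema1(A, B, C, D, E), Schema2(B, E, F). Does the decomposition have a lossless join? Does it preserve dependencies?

lossless and dependency-preserving

Lossless test: (B, E)⁺ = {A, B, C, D, E}, which contains all of one fragment — lossless.
Dependency preservation: every FD's attributes lie within a single fragment, so each can be enforced locally — preserved.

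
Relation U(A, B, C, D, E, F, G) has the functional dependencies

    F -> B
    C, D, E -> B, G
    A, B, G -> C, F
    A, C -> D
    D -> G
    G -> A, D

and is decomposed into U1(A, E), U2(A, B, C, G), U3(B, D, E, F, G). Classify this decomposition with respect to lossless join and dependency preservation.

Lossless test (chase): Rows 2 and 3 agree on G; apply G→A, D and equate their A, D entries. Rows 2 and 3 agree on A, B, G; apply A, B, G→C, F and equate their C, F entries. Row 3 is now all distinguished symbols — the join is lossless.
Dependency preservation: the restricted closure of {C, D, E} across the fragments never reaches {B, G}, so C, D, E → B, G cannot be enforced without a join — not preserved.

lossless but not dependency-preserving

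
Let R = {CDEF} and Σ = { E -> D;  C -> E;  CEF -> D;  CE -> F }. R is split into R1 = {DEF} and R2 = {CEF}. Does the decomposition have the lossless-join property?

Common attributes: R1 ∩ R2 = {EF}.
Closure of {EF}: E → D applies, adding D. So (EF)⁺ = {DEF}.
This closure contains every attribute of R1, so R1 ∩ R2 → R1. The join is lossless.

Yes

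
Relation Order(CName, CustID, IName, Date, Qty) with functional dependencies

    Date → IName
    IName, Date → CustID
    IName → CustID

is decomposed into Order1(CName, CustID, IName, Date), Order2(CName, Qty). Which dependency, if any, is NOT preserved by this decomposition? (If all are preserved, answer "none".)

none

Date → IName lies within Order1.
IName, Date → CustID lies within Order1.
IName → CustID lies within Order1.
Every dependency is enforceable on the fragments, so the decomposition is dependency-preserving.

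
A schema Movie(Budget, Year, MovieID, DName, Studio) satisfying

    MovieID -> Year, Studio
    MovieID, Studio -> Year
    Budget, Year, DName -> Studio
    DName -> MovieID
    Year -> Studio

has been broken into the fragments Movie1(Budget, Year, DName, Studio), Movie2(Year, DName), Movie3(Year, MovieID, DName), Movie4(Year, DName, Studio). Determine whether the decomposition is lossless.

Yes

Chase test. Columns are Budget, Year, MovieID, DName, Studio; row i has aⱼ where attribute j ∈ Moviei, else bᵢⱼ.
Initial tableau (one row per fragment):
  row 1: a1 a2 b13 a4 a5
  row 2: b21 a2 b23 a4 b25
  row 3: b31 a2 a3 a4 b35
  row 4: b41 a2 b43 a4 a5
Rows 1 and 2 agree on DName; apply DName→MovieID and equate their MovieID entries.
Rows 1 and 3 agree on DName; apply DName→MovieID and equate their MovieID entries.
Rows 1 and 4 agree on DName; apply DName→MovieID and equate their MovieID entries.
Rows 1 and 2 agree on Year; apply Year→Studio and equate their Studio entries.
Rows 1 and 3 agree on Year; apply Year→Studio and equate their Studio entries.
Row 1 is now all distinguished symbols — the join is lossless.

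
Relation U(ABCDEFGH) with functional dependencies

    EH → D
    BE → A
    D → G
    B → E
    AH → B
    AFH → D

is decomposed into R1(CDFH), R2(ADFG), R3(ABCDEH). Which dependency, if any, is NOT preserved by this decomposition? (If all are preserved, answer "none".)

none

EH → D lies within R3.
BE → A lies within R3.
D → G lies within R2.
B → E lies within R3.
AH → B lies within R3.
AFH → D: restricted closure across fragments reaches D.
Every dependency is enforceable on the fragments, so the decomposition is dependency-preserving.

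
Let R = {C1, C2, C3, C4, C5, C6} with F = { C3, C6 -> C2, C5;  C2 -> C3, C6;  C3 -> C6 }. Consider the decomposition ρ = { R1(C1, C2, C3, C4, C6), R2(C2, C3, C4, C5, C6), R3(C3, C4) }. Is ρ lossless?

Chase test. Columns are C1, C2, C3, C4, C5, C6; row i has aⱼ where attribute j ∈ Ri, else bᵢⱼ.
Initial tableau (one row per fragment):
  row 1: a1 a2 a3 a4 b15 a6
  row 2: b21 a2 a3 a4 a5 a6
  row 3: b31 b32 a3 a4 b35 b36
Rows 1 and 2 agree on C3, C6; apply C3, C6→C2, C5 and equate their C2, C5 entries.
Rows 1 and 3 agree on C3; apply C3→C6 and equate their C6 entries.
Rows 1 and 3 agree on C3, C6; apply C3, C6→C2, C5 and equate their C2, C5 entries.
Row 1 is now all distinguished symbols — the join is lossless.

Yes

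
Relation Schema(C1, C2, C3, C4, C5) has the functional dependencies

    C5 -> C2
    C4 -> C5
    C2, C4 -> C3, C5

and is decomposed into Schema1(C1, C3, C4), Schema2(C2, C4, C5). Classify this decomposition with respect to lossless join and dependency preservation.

Lossless test: (C4)⁺ = {C2, C3, C4, C5}, which contains all of one fragment — lossless.
Dependency preservation: C2, C4 → C3, C5 is not contained in any single fragment, but the restricted closure of its left-hand side across the fragments still reaches the right-hand side; the remaining FDs each lie inside some fragment. All dependencies are preserved.

lossless and dependency-preserving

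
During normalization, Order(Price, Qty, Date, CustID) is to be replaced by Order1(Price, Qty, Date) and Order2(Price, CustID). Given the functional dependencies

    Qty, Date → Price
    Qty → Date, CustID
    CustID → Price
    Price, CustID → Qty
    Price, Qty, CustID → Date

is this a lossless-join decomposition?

No

Common attributes: Order1 ∩ Order2 = {Price}.
No dependency enlarges {Price}, so (Price)⁺ = {Price}.
The closure contains neither all of Order1 = {Price, Qty, Date} nor all of Order2 = {Price, CustID}, so the common attributes are not a superkey of either fragment. The join is lossy.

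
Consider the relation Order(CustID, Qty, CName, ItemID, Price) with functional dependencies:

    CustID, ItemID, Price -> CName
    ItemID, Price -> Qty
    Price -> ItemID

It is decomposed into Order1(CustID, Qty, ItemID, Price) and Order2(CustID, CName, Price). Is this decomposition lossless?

Yes

Common attributes: Order1 ∩ Order2 = {CustID, Price}.
Closure of {CustID, Price}: Price → ItemID applies, adding ItemID; CustID, ItemID, Price → CName applies, adding CName; ItemID, Price → Qty applies, adding Qty. So (CustID, Price)⁺ = {CustID, Qty, CName, ItemID, Price}.
This closure contains every attribute of Order1, so Order1 ∩ Order2 → Order1. The join is lossless.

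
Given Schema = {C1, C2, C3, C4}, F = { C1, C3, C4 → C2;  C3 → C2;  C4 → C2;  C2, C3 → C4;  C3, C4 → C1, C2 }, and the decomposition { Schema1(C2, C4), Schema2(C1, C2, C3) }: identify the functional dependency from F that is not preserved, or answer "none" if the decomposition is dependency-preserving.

C2, C3 → C4

Check C2, C3 → C4: no single fragment contains all of {C2, C3, C4}, and the restricted closure of {C2, C3} across the fragments never reaches {C4}.
C1, C3, C4 → C2 is preserved.
C3 → C2 is preserved.
C4 → C2 is preserved.
C3, C4 → C1, C2 is preserved.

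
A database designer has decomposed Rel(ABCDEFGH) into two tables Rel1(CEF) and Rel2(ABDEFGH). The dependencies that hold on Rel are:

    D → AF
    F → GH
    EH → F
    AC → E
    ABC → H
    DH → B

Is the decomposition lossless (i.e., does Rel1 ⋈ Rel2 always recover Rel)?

Common attributes: Rel1 ∩ Rel2 = {EF}.
Closure of {EF}: F → GH applies, adding GH. So (EF)⁺ = {EFGH}.
The closure contains neither all of Rel1 = {CEF} nor all of Rel2 = {ABDEFGH}, so the common attributes are not a superkey of either fragment. The join is lossy.

No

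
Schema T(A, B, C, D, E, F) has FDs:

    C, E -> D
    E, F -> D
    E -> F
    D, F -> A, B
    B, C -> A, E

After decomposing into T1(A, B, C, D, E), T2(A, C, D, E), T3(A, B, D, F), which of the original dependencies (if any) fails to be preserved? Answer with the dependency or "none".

E -> F

Check E → F: no single fragment contains all of {E, F}, and the restricted closure of {E} across the fragments never reaches {F}.
C, E → D is preserved.
E, F → D is preserved.
D, F → A, B is preserved.
B, C → A, E is preserved.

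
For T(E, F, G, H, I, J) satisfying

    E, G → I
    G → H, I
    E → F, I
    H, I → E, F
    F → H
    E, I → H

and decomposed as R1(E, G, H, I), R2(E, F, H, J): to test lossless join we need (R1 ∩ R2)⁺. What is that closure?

R1 ∩ R2 = {E, H}.
E → F, I applies, adding F, I
Closure: {E, F, H, I}.

E, F, H, I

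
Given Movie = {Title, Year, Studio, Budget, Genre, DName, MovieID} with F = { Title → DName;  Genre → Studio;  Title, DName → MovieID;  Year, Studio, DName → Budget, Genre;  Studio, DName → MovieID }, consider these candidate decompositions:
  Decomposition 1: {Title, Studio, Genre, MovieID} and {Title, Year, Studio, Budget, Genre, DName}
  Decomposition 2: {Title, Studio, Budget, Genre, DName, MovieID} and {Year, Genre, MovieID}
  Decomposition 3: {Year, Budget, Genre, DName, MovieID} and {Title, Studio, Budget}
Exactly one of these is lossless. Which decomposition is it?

Decomposition 1: common = {Title, Studio, Genre}, closure = {Title, Studio, Genre, DName, MovieID} → lossless.
Decomposition 2: common = {Genre, MovieID}, closure = {Studio, Genre, MovieID} → lossy.
Decomposition 3: common = {Budget}, closure = {Budget} → lossy.

Decomposition 1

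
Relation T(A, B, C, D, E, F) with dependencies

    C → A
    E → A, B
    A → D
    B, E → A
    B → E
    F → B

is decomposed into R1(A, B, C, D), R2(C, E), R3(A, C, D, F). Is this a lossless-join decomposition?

Chase test. Columns are A, B, C, D, E, F; row i has aⱼ where attribute j ∈ Ri, else bᵢⱼ.
Initial tableau (one row per fragment):
  row 1: a1 a2 a3 a4 b15 b16
  row 2: b21 b22 a3 b24 a5 b26
  row 3: a1 b32 a3 a4 b35 a6
Rows 1 and 2 agree on C; apply C→A and equate their A entries.
Rows 1 and 2 agree on A; apply A→D and equate their D entries.
No row becomes fully distinguished — the join is lossy.

No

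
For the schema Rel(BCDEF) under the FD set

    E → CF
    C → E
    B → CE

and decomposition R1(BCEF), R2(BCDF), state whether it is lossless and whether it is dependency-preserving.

lossless and dependency-preserving

Lossless test: (BCF)⁺ = {BCEF}, which contains all of one fragment — lossless.
Dependency preservation: every FD's attributes lie within a single fragment, so each can be enforced locally — preserved.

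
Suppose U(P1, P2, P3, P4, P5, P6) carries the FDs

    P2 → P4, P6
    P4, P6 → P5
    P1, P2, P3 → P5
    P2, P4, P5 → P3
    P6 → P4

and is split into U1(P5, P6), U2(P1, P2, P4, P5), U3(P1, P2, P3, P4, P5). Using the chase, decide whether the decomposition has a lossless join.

No

Chase test. Columns are P1, P2, P3, P4, P5, P6; row i has aⱼ where attribute j ∈ Ui, else bᵢⱼ.
Initial tableau (one row per fragment):
  row 1: b11 b12 b13 b14 a5 a6
  row 2: a1 a2 b23 a4 a5 b26
  row 3: a1 a2 a3 a4 a5 b36
Rows 2 and 3 agree on P2; apply P2→P4, P6 and equate their P4, P6 entries.
Rows 2 and 3 agree on P2, P4, P5; apply P2, P4, P5→P3 and equate their P3 entries.
No row becomes fully distinguished — the join is lossy.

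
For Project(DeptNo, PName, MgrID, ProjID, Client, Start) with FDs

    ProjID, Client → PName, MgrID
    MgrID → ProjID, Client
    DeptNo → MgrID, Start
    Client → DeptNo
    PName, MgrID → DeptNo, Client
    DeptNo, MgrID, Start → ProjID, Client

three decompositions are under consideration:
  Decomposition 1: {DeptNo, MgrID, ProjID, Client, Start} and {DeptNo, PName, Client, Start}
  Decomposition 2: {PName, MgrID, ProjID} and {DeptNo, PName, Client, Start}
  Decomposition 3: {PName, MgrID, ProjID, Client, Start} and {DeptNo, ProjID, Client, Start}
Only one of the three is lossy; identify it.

Decomposition 2

Decomposition 1: common = {DeptNo, Client, Start}, closure = {DeptNo, PName, MgrID, ProjID, Client, Start} → lossless.
Decomposition 2: common = {PName}, closure = {PName} → lossy.
Decomposition 3: common = {ProjID, Client, Start}, closure = {DeptNo, PName, MgrID, ProjID, Client, Start} → lossless.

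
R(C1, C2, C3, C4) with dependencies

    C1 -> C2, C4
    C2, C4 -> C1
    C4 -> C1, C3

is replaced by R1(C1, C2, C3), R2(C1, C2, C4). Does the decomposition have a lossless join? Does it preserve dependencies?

lossless and dependency-preserving

Lossless test: (C1, C2)⁺ = {C1, C2, C3, C4}, which contains all of one fragment — lossless.
Dependency preservation: C4 → C1, C3 is not contained in any single fragment, but the restricted closure of its left-hand side across the fragments still reaches the right-hand side; the remaining FDs each lie inside some fragment. All dependencies are preserved.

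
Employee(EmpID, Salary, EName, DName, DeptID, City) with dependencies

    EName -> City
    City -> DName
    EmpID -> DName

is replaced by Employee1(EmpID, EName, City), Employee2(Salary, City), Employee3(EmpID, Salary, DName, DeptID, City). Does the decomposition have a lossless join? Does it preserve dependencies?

Lossless test (chase): Rows 1 and 2 agree on City; apply City→DName and equate their DName entries. Rows 1 and 3 agree on City; apply City→DName and equate their DName entries. No row becomes fully distinguished — the join is lossy.
Dependency preservation: every FD's attributes lie within a single fragment, so each can be enforced locally — preserved.

lossy but dependency-preserving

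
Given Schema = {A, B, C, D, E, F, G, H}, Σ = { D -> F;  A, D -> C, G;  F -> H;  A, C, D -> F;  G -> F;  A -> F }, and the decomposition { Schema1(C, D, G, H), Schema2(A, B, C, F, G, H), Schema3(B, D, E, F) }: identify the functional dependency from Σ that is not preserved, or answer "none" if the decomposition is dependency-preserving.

Check A, D → C, G: no single fragment contains all of {A, C, D, G}, and the restricted closure of {A, D} across the fragments never reaches {C, G}.
D → F is preserved.
F → H is preserved.
A, C, D → F is preserved.
G → F is preserved.
A → F is preserved.

A, D -> C, G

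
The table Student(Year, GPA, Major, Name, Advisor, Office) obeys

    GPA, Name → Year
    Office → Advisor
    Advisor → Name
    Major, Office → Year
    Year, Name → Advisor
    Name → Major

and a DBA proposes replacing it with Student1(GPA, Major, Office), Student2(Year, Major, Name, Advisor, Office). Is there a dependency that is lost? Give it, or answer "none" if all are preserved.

GPA, Name → Year

Check GPA, Name → Year: no single fragment contains all of {Year, GPA, Name}, and the restricted closure of {GPA, Name} across the fragments never reaches {Year}.
Office → Advisor is preserved.
Advisor → Name is preserved.
Major, Office → Year is preserved.
Year, Name → Advisor is preserved.
Name → Major is preserved.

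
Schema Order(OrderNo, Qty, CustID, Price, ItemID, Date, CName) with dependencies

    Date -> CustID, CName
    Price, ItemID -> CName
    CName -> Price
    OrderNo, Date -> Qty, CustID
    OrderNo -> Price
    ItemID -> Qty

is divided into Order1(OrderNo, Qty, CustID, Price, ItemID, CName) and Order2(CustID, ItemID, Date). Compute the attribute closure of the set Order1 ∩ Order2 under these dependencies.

Qty, CustID, ItemID

Order1 ∩ Order2 = {CustID, ItemID}.
ItemID → Qty applies, adding Qty
Closure: {Qty, CustID, ItemID}.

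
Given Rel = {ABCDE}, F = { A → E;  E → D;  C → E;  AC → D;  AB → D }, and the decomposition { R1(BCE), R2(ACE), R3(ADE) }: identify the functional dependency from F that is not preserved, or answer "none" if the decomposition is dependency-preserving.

none

A → E lies within R2.
E → D lies within R3.
C → E lies within R1.
AC → D: restricted closure across fragments reaches D.
AB → D: restricted closure across fragments reaches D.
Every dependency is enforceable on the fragments, so the decomposition is dependency-preserving.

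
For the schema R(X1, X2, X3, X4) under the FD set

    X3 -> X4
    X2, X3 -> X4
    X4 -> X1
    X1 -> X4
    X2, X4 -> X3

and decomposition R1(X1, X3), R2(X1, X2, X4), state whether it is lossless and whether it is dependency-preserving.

lossy and not dependency-preserving

Lossless test: (X1)⁺ = {X1, X4}, which is a superkey of neither fragment — lossy.
Dependency preservation: the restricted closure of {X2, X4} across the fragments never reaches {X3}, so X2, X4 → X3 cannot be enforced without a join — not preserved.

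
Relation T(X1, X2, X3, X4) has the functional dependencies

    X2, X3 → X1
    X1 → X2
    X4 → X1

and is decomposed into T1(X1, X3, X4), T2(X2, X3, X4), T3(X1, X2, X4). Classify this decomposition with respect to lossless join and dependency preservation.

Lossless test (chase): Rows 1 and 3 agree on X1; apply X1→X2 and equate their X2 entries. Rows 1 and 2 agree on X4; apply X4→X1 and equate their X1 entries. Row 1 is now all distinguished symbols — the join is lossless.
Dependency preservation: the restricted closure of {X2, X3} across the fragments never reaches {X1}, so X2, X3 → X1 cannot be enforced without a join — not preserved.

lossless but not dependency-preserving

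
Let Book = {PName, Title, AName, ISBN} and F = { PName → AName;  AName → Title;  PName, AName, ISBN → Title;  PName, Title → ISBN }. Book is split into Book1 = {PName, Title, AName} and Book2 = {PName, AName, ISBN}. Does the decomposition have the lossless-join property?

Common attributes: Book1 ∩ Book2 = {PName, AName}.
Closure of {PName, AName}: AName → Title applies, adding Title; PName, Title → ISBN applies, adding ISBN. So (PName, AName)⁺ = {PName, Title, AName, ISBN}.
This closure contains every attribute of Book1, so Book1 ∩ Book2 → Book1. The join is lossless.

Yes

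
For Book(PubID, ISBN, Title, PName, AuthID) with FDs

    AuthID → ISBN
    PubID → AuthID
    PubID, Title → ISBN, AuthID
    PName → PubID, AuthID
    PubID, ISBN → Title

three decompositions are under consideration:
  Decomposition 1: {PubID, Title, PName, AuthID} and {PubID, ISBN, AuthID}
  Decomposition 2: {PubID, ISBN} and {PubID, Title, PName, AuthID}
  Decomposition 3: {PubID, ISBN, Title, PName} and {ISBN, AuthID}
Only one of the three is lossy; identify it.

Decomposition 3

Decomposition 1: common = {PubID, AuthID}, closure = {PubID, ISBN, Title, AuthID} → lossless.
Decomposition 2: common = {PubID}, closure = {PubID, ISBN, Title, AuthID} → lossless.
Decomposition 3: common = {ISBN}, closure = {ISBN} → lossy.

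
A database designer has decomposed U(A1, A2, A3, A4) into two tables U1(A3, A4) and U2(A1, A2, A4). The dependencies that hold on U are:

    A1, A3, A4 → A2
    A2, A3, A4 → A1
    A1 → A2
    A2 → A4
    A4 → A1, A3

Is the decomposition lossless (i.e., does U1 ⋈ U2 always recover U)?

Yes

Common attributes: U1 ∩ U2 = {A4}.
Closure of {A4}: A4 → A1, A3 applies, adding A1, A3; A1, A3, A4 → A2 applies, adding A2. So (A4)⁺ = {A1, A2, A3, A4}.
This closure contains every attribute of U1, so U1 ∩ U2 → U1. The join is lossless.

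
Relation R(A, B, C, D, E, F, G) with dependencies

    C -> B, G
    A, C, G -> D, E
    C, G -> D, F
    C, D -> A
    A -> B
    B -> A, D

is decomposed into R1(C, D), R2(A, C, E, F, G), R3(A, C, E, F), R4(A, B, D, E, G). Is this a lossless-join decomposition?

Chase test. Columns are A, B, C, D, E, F, G; row i has aⱼ where attribute j ∈ Ri, else bᵢⱼ.
Initial tableau (one row per fragment):
  row 1: b11 b12 a3 a4 b15 b16 b17
  row 2: a1 b22 a3 b24 a5 a6 a7
  row 3: a1 b32 a3 b34 a5 a6 b37
  row 4: a1 a2 b43 a4 a5 b46 a7
Rows 1 and 2 agree on C; apply C→B, G and equate their B, G entries.
Rows 1 and 3 agree on C; apply C→B, G and equate their B, G entries.
Rows 2 and 3 agree on A, C, G; apply A, C, G→D, E and equate their D, E entries.
Rows 1 and 2 agree on C, G; apply C, G→D, F and equate their D, F entries.
Rows 1 and 2 agree on C, D; apply C, D→A and equate their A entries.
Rows 1 and 4 agree on A; apply A→B and equate their B entries.
Rows 1 and 2 agree on A, C, G; apply A, C, G→D, E and equate their D, E entries.
Row 1 is now all distinguished symbols — the join is lossless.

Yes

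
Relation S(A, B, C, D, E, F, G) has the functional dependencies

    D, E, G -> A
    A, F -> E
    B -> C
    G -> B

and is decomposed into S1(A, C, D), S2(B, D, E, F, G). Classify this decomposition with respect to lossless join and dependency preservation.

lossy and not dependency-preserving

Lossless test: (D)⁺ = {D}, which is a superkey of neither fragment — lossy.
Dependency preservation: the restricted closure of {D, E, G} across the fragments never reaches {A}, so D, E, G → A cannot be enforced without a join — not preserved.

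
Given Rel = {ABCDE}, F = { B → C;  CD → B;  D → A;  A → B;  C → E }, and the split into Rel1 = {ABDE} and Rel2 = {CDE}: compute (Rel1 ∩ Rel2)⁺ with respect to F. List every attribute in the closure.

ABCDE

Rel1 ∩ Rel2 = {DE}.
D → A applies, adding A
A → B applies, adding B
B → C applies, adding C
Closure: {ABCDE}.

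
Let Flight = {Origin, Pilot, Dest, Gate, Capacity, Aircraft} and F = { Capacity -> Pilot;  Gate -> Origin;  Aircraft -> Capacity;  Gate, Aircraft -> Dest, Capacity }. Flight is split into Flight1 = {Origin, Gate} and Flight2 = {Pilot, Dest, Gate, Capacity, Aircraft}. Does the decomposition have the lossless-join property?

Common attributes: Flight1 ∩ Flight2 = {Gate}.
Closure of {Gate}: Gate → Origin applies, adding Origin. So (Gate)⁺ = {Origin, Gate}.
This closure contains every attribute of Flight1, so Flight1 ∩ Flight2 → Flight1. The join is lossless.

Yes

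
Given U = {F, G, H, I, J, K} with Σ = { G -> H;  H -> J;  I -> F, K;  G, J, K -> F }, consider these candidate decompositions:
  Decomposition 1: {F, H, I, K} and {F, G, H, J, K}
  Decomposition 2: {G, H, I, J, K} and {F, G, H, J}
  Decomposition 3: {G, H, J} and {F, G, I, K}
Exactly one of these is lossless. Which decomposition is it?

Decomposition 3

Decomposition 1: common = {F, H, K}, closure = {F, H, J, K} → lossy.
Decomposition 2: common = {G, H, J}, closure = {G, H, J} → lossy.
Decomposition 3: common = {G}, closure = {G, H, J} → lossless.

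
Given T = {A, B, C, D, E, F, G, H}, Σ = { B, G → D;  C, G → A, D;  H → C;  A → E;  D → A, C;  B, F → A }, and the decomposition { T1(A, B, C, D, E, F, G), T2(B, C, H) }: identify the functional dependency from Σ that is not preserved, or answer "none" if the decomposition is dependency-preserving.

B, G → D lies within T1.
C, G → A, D lies within T1.
H → C lies within T2.
A → E lies within T1.
D → A, C lies within T1.
B, F → A lies within T1.
Every dependency is enforceable on the fragments, so the decomposition is dependency-preserving.

none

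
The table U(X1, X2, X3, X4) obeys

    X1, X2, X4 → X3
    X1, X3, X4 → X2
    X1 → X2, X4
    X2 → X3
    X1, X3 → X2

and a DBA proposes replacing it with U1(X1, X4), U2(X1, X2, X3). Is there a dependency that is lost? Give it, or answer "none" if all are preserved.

none

X1, X2, X4 → X3: restricted closure across fragments reaches X3.
X1, X3, X4 → X2: restricted closure across fragments reaches X2.
X1 → X2, X4: restricted closure across fragments reaches X2, X4.
X2 → X3 lies within U2.
X1, X3 → X2 lies within U2.
Every dependency is enforceable on the fragments, so the decomposition is dependency-preserving.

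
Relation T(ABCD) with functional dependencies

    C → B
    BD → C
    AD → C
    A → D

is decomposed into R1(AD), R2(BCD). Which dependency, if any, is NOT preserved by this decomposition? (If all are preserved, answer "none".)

Check AD → C: no single fragment contains all of {ACD}, and the restricted closure of {AD} across the fragments never reaches {C}.
C → B is preserved.
BD → C is preserved.
A → D is preserved.

AD → C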